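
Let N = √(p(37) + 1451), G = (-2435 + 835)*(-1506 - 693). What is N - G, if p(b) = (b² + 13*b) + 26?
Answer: -3518400 + √3327 ≈ -3.5183e+6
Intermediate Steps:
p(b) = 26 + b² + 13*b
G = 3518400 (G = -1600*(-2199) = 3518400)
N = √3327 (N = √((26 + 37² + 13*37) + 1451) = √((26 + 1369 + 481) + 1451) = √(1876 + 1451) = √3327 ≈ 57.680)
N - G = √3327 - 1*3518400 = √3327 - 3518400 = -3518400 + √3327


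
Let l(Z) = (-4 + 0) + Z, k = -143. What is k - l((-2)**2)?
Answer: -143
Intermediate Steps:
l(Z) = -4 + Z
k - l((-2)**2) = -143 - (-4 + (-2)**2) = -143 - (-4 + 4) = -143 - 1*0 = -143 + 0 = -143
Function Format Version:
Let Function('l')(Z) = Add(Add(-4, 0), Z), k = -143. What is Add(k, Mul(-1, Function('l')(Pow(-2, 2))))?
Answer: -143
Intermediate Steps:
Function('l')(Z) = Add(-4, Z)
Add(k, Mul(-1, Function('l')(Pow(-2, 2)))) = Add(-143, Mul(-1, Add(-4, Pow(-2, 2)))) = Add(-143, Mul(-1, Add(-4, 4))) = Add(-143, Mul(-1, 0)) = Add(-143, 0) = -143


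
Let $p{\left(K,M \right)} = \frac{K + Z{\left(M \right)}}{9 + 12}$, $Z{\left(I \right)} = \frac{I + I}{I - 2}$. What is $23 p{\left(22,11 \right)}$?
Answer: $\frac{5060}{189} \approx 26.772$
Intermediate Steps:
$Z{\left(I \right)} = \frac{2 I}{-2 + I}$
$p{\left(K,M \right)} = \frac{K}{21} + \frac{2 M}{21 \left(-2 + M\right)}$ ($p{\left(K,M \right)} = \frac{K + \frac{2 M}{-2 + M}}{9 + 12} = \frac{K + \frac{2 M}{-2 + M}}{21} = \left(K + \frac{2 M}{-2 + M}\right) \frac{1}{21} = \frac{K}{21} + \frac{2 M}{21 \left(-2 + M\right)}$)
$23 p{\left(22,11 \right)} = 23 \frac{2 \cdot 11 + 22 \left(-2 + 11\right)}{21 \left(-2 + 11\right)} = 23 \frac{22 + 22 \cdot 9}{21 \cdot 9} = 23 \cdot \frac{1}{21} \cdot \frac{1}{9} \left(22 + 198\right) = 23 \cdot \frac{1}{21} \cdot \frac{1}{9} \cdot 220 = 23 \cdot \frac{220}{189} = \frac{5060}{189}$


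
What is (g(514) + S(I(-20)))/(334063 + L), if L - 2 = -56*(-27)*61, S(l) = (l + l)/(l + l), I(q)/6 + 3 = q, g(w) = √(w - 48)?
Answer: 1/426297 + √466/426297 ≈ 5.2984e-5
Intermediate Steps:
g(w) = √(-48 + w)
I(q) = -18 + 6*q
S(l) = 1 (S(l) = (2*l)/((2*l)) = (2*l)*(1/(2*l)) = 1)
L = 92234 (L = 2 - 56*(-27)*61 = 2 + 1512*61 = 2 + 92232 = 92234)
(g(514) + S(I(-20)))/(334063 + L) = (√(-48 + 514) + 1)/(334063 + 92234) = (√466 + 1)/426297 = (1 + √466)*(1/426297) = 1/426297 + √466/426297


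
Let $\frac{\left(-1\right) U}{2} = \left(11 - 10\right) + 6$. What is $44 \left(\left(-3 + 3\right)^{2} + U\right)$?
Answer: $-616$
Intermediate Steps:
$U = -14$ ($U = - 2 \left(\left(11 - 10\right) + 6\right) = - 2 \left(1 + 6\right) = \left(-2\right) 7 = -14$)
$44 \left(\left(-3 + 3\right)^{2} + U\right) = 44 \left(\left(-3 + 3\right)^{2} - 14\right) = 44 \left(0^{2} - 14\right) = 44 \left(0 - 14\right) = 44 \left(-14\right) = -616$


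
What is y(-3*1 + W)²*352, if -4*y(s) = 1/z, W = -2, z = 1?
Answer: 22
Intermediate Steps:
y(s) = -¼ (y(s) = -¼/1 = -¼*1 = -¼)
y(-3*1 + W)²*352 = (-¼)²*352 = (1/16)*352 = 22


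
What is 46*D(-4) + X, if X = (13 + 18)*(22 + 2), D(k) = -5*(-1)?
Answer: 974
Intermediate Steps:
D(k) = 5
X = 744 (X = 31*24 = 744)
46*D(-4) + X = 46*5 + 744 = 230 + 744 = 974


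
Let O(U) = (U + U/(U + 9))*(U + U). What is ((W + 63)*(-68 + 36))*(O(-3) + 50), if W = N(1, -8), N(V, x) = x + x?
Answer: -106784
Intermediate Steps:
N(V, x) = 2*x
W = -16 (W = 2*(-8) = -16)
O(U) = 2*U*(U + U/(9 + U)) (O(U) = (U + U/(9 + U))*(2*U) = 2*U*(U + U/(9 + U)))
((W + 63)*(-68 + 36))*(O(-3) + 50) = ((-16 + 63)*(-68 + 36))*(2*(-3)**2*(10 - 3)/(9 - 3) + 50) = (47*(-32))*(2*9*7/6 + 50) = -1504*(2*9*(1/6)*7 + 50) = -1504*(21 + 50) = -1504*71 = -106784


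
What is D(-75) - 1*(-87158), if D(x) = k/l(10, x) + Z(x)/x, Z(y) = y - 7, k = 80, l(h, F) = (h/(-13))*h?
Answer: 6536152/75 ≈ 87149.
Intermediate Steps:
l(h, F) = -h²/13 (l(h, F) = (h*(-1/13))*h = (-h/13)*h = -h²/13)
Z(y) = -7 + y
D(x) = -52/5 + (-7 + x)/x (D(x) = 80/((-1/13*10²)) + (-7 + x)/x = 80/((-1/13*100)) + (-7 + x)/x = 80/(-100/13) + (-7 + x)/x = 80*(-13/100) + (-7 + x)/x = -52/5 + (-7 + x)/x)
D(-75) - 1*(-87158) = (-47/5 - 7/(-75)) - 1*(-87158) = (-47/5 - 7*(-1/75)) + 87158 = (-47/5 + 7/75) + 87158 = -698/75 + 87158 = 6536152/75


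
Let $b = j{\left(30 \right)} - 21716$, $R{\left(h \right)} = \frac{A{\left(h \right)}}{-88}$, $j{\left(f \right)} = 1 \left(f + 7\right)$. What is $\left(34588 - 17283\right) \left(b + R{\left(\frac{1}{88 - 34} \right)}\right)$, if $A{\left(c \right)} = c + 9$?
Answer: $- \frac{1782745438975}{4752} \approx -3.7516 \cdot 10^{8}$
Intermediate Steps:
$j{\left(f \right)} = 7 + f$ ($j{\left(f \right)} = 1 \left(7 + f\right) = 7 + f$)
$A{\left(c \right)} = 9 + c$
$R{\left(h \right)} = - \frac{9}{88} - \frac{h}{88}$ ($R{\left(h \right)} = \frac{9 + h}{-88} = \left(9 + h\right) \left(- \frac{1}{88}\right) = - \frac{9}{88} - \frac{h}{88}$)
$b = -21679$ ($b = \left(7 + 30\right) - 21716 = 37 - 21716 = -21679$)
$\left(34588 - 17283\right) \left(b + R{\left(\frac{1}{88 - 34} \right)}\right) = \left(34588 - 17283\right) \left(-21679 - \left(\frac{9}{88} + \frac{1}{88 \left(88 - 34\right)}\right)\right) = 17305 \left(-21679 - \left(\frac{9}{88} + \frac{1}{88 \cdot 54}\right)\right) = 17305 \left(-21679 - \frac{487}{4752}\right) = 17305 \left(- \frac{103019095}{4752}\right) = - \frac{1782745438975}{4752}$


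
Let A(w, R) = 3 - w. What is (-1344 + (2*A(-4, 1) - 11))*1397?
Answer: -1873377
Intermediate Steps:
(-1344 + (2*A(-4, 1) - 11))*1397 = (-1344 + (2*(3 - 1*(-4)) - 11))*1397 = (-1344 + (2*(3 + 4) - 11))*1397 = (-1344 + (2*7 - 11))*1397 = (-1344 + (14 - 11))*1397 = (-1344 + 3)*1397 = -1341*1397 = -1873377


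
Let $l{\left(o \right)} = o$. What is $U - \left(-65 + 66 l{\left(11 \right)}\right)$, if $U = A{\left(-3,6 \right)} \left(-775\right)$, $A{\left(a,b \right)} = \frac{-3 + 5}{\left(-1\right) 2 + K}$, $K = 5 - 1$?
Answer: $-1436$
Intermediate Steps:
$K = 4$ ($K = 5 - 1 = 4$)
$A{\left(a,b \right)} = 1$ ($A{\left(a,b \right)} = \frac{-3 + 5}{\left(-1\right) 2 + 4} = \frac{2}{-2 + 4} = \frac{2}{2} = 2 \cdot \frac{1}{2} = 1$)
$U = -775$ ($U = 1 \left(-775\right) = -775$)
$U - \left(-65 + 66 l{\left(11 \right)}\right) = -775 + \left(65 - 726\right) = -775 - 661 = -1436$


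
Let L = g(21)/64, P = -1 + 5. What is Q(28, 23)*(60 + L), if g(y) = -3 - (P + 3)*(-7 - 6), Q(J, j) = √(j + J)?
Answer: 491*√51/8 ≈ 438.31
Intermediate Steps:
Q(J, j) = √(J + j)
P = 4
g(y) = 88 (g(y) = -3 - (4 + 3)*(-7 - 6) = -3 - 7*(-13) = -3 - 1*(-91) = -3 + 91 = 88)
L = 11/8 (L = 88/64 = 88*(1/64) = 11/8 ≈ 1.3750)
Q(28, 23)*(60 + L) = √(28 + 23)*(60 + 11/8) = √51*(491/8) = 491*√51/8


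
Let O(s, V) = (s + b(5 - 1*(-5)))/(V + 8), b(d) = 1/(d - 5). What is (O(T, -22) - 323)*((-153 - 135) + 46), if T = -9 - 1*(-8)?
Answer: 2735326/35 ≈ 78152.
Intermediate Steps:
T = -1 (T = -9 + 8 = -1)
b(d) = 1/(-5 + d)
O(s, V) = (⅕ + s)/(8 + V) (O(s, V) = (s + 1/(-5 + (5 - 1*(-5))))/(V + 8) = (s + 1/(-5 + (5 + 5)))/(8 + V) = (s + 1/(-5 + 10))/(8 + V) = (s + 1/5)/(8 + V) = (s + ⅕)/(8 + V) = (⅕ + s)/(8 + V))
(O(T, -22) - 323)*((-153 - 135) + 46) = ((⅕ - 1)/(8 - 22) - 323)*((-153 - 135) + 46) = (-⅘/(-14) - 323)*(-288 + 46) = (-1/14*(-⅘) - 323)*(-242) = (2/35 - 323)*(-242) = -11303/35*(-242) = 2735326/35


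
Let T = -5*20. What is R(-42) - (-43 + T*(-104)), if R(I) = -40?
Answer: -10397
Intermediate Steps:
T = -100
R(-42) - (-43 + T*(-104)) = -40 - (-43 - 100*(-104)) = -40 - (-43 + 10400) = -40 - 1*10357 = -40 - 10357 = -10397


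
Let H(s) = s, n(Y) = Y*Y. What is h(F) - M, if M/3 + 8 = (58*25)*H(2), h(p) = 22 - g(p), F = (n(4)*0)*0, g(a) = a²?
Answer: -8654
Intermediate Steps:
n(Y) = Y²
F = 0 (F = (4²*0)*0 = (16*0)*0 = 0*0 = 0)
h(p) = 22 - p²
M = 8676 (M = -24 + 3*((58*25)*2) = -24 + 3*(1450*2) = -24 + 3*2900 = -24 + 8700 = 8676)
h(F) - M = (22 - 1*0²) - 1*8676 = (22 - 1*0) - 8676 = (22 + 0) - 8676 = 22 - 8676 = -8654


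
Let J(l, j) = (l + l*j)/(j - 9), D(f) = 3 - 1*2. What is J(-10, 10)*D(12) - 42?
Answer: -152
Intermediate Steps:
D(f) = 1 (D(f) = 3 - 2 = 1)
J(l, j) = (l + j*l)/(-9 + j)
J(-10, 10)*D(12) - 42 = -10*(1 + 10)/(-9 + 10)*1 - 42 = -10*11/1*1 - 42 = -10*1*11*1 - 42 = -110*1 - 42 = -110 - 42 = -152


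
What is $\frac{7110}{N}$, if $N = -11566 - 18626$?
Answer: $- \frac{1185}{5032} \approx -0.23549$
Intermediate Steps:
$N = -30192$
$\frac{7110}{N} = \frac{7110}{-30192} = 7110 \left(- \frac{1}{30192}\right) = - \frac{1185}{5032}$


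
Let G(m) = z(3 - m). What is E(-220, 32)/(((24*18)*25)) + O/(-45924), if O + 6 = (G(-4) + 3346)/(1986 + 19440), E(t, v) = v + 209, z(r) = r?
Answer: 3312338747/147595143600 ≈ 0.022442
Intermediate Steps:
G(m) = 3 - m
E(t, v) = 209 + v
O = -125203/21426 (O = -6 + ((3 - 1*(-4)) + 3346)/(1986 + 19440) = -6 + ((3 + 4) + 3346)/21426 = -6 + (7 + 3346)*(1/21426) = -6 + 3353*(1/21426) = -6 + 3353/21426 = -125203/21426 ≈ -5.8435)
E(-220, 32)/(((24*18)*25)) + O/(-45924) = (209 + 32)/(((24*18)*25)) - 125203/21426/(-45924) = 241/((432*25)) - 125203/21426*(-1/45924) = 241/10800 + 125203/983967624 = 3312338747/147595143600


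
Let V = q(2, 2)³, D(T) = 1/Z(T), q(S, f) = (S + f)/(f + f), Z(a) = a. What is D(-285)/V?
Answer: -1/285 ≈ -0.0035088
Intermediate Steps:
q(S, f) = (S + f)/(2*f) (q(S, f) = (S + f)/((2*f)) = (S + f)*(1/(2*f)) = (S + f)/(2*f))
D(T) = 1/T
V = 1 (V = ((½)*(2 + 2)/2)³ = ((½)*(½)*4)³ = 1³ = 1)
D(-285)/V = 1/(-285*1) = -1/285*1 = -1/285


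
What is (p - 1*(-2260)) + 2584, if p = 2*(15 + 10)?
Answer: 4894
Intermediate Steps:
p = 50 (p = 2*25 = 50)
(p - 1*(-2260)) + 2584 = (50 - 1*(-2260)) + 2584 = (50 + 2260) + 2584 = 2310 + 2584 = 4894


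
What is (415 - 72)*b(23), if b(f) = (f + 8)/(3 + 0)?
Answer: 10633/3 ≈ 3544.3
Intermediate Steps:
b(f) = 8/3 + f/3 (b(f) = (8 + f)/3 = (8 + f)*(⅓) = 8/3 + f/3)
(415 - 72)*b(23) = (415 - 72)*(8/3 + (⅓)*23) = 343*(8/3 + 23/3) = 343*(31/3) = 10633/3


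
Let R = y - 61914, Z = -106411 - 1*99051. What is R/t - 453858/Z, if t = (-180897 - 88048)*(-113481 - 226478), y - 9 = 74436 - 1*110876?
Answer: 4149634075280740/1878544680351881 ≈ 2.2090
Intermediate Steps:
Z = -205462 (Z = -106411 - 99051 = -205462)
y = -36431 (y = 9 + (74436 - 1*110876) = 9 + (74436 - 110876) = 9 - 36440 = -36431)
t = 91430273255 (t = -268945*(-339959) = 91430273255)
R = -98345 (R = -36431 - 61914 = -98345)
R/t - 453858/Z = -98345/91430273255 - 453858/(-205462) = -98345*1/91430273255 - 453858*(-1/205462) = -19669/18286054651 + 226929/102731 = 4149634075280740/1878544680351881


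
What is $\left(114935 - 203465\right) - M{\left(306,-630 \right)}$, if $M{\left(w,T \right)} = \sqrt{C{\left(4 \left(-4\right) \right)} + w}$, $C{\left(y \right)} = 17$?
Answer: $-88530 - \sqrt{323} \approx -88548.0$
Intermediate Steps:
$M{\left(w,T \right)} = \sqrt{17 + w}$
$\left(114935 - 203465\right) - M{\left(306,-630 \right)} = \left(114935 - 203465\right) - \sqrt{17 + 306} = \left(114935 - 203465\right) - \sqrt{323} = -88530 - \sqrt{323}$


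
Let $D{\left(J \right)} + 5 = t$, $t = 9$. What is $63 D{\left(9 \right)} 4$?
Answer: $1008$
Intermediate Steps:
$D{\left(J \right)} = 4$ ($D{\left(J \right)} = -5 + 9 = 4$)
$63 D{\left(9 \right)} 4 = 63 \cdot 4 \cdot 4 = 252 \cdot 4 = 1008$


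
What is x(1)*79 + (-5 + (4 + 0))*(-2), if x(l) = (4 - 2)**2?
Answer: 318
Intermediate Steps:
x(l) = 4 (x(l) = 2**2 = 4)
x(1)*79 + (-5 + (4 + 0))*(-2) = 4*79 + (-5 + (4 + 0))*(-2) = 316 + (-5 + 4)*(-2) = 316 - 1*(-2) = 316 + 2 = 318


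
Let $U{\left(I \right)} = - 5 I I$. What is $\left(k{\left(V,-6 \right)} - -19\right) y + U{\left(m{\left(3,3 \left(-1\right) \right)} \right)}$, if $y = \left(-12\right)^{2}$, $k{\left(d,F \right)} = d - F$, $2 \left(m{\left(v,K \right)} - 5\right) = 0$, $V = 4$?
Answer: $4051$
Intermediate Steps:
$m{\left(v,K \right)} = 5$ ($m{\left(v,K \right)} = 5 + \frac{1}{2} \cdot 0 = 5 + 0 = 5$)
$y = 144$
$U{\left(I \right)} = - 5 I^{2}$
$\left(k{\left(V,-6 \right)} - -19\right) y + U{\left(m{\left(3,3 \left(-1\right) \right)} \right)} = \left(\left(4 - -6\right) - -19\right) 144 - 5 \cdot 5^{2} = \left(\left(4 + 6\right) + 19\right) 144 - 125 = \left(10 + 19\right) 144 - 125 = 29 \cdot 144 - 125 = 4176 - 125 = 4051$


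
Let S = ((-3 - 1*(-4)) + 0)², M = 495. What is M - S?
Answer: 494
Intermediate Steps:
S = 1 (S = ((-3 + 4) + 0)² = (1 + 0)² = 1² = 1)
M - S = 495 - 1*1 = 495 - 1 = 494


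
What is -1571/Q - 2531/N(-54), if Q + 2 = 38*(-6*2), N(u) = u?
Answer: 311008/6183 ≈ 50.300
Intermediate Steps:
Q = -458 (Q = -2 + 38*(-6*2) = -2 + 38*(-12) = -2 - 456 = -458)
-1571/Q - 2531/N(-54) = -1571/(-458) - 2531/(-54) = -1571*(-1/458) - 2531*(-1/54) = 1571/458 + 2531/54 = 311008/6183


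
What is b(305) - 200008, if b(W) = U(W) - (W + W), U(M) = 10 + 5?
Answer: -200603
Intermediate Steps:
U(M) = 15
b(W) = 15 - 2*W (b(W) = 15 - (W + W) = 15 - 2*W)
b(305) - 200008 = (15 - 2*305) - 200008 = (15 - 610) - 200008 = -595 - 200008 = -200603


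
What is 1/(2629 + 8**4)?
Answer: 1/6725 ≈ 0.00014870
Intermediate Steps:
1/(2629 + 8**4) = 1/(2629 + 4096) = 1/6725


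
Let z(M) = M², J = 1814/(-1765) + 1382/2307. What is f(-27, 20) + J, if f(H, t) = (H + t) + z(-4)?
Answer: 34901027/4071855 ≈ 8.5713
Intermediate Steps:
J = -1745668/4071855 (J = 1814*(-1/1765) + 1382*(1/2307) = -1814/1765 + 1382/2307 = -1745668/4071855 ≈ -0.42872)
f(H, t) = 16 + H + t (f(H, t) = (H + t) + (-4)² = (H + t) + 16 = 16 + H + t)
f(-27, 20) + J = (16 - 27 + 20) - 1745668/4071855 = 9 - 1745668/4071855 = 34901027/4071855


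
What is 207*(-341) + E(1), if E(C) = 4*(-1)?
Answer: -70591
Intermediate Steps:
E(C) = -4
207*(-341) + E(1) = 207*(-341) - 4 = -70587 - 4 = -70591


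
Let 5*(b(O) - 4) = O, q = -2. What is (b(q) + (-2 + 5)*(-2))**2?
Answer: 144/25 ≈ 5.7600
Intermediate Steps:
b(O) = 4 + O/5
(b(q) + (-2 + 5)*(-2))**2 = ((4 + (1/5)*(-2)) + (-2 + 5)*(-2))**2 = ((4 - 2/5) + 3*(-2))**2 = (18/5 - 6)**2 = (-12/5)**2 = 144/25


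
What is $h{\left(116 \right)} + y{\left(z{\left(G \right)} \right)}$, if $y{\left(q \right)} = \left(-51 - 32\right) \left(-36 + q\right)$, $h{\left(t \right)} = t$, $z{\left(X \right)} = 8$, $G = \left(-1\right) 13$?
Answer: $2440$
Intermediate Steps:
$G = -13$
$y{\left(q \right)} = 2988 - 83 q$ ($y{\left(q \right)} = - 83 \left(-36 + q\right) = 2988 - 83 q$)
$h{\left(116 \right)} + y{\left(z{\left(G \right)} \right)} = 116 + \left(2988 - 664\right) = 116 + 2324 = 2440$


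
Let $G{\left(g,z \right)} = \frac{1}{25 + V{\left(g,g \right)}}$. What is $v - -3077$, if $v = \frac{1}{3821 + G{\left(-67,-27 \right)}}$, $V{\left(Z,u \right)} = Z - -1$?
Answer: $\frac{482042861}{156660} \approx 3077.0$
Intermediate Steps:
$V{\left(Z,u \right)} = 1 + Z$ ($V{\left(Z,u \right)} = Z + 1 = 1 + Z$)
$G{\left(g,z \right)} = \frac{1}{26 + g}$ ($G{\left(g,z \right)} = \frac{1}{25 + \left(1 + g\right)} = \frac{1}{26 + g}$)
$v = \frac{41}{156660}$ ($v = \frac{1}{3821 + \frac{1}{26 - 67}} = \frac{1}{3821 + \frac{1}{-41}} = \frac{1}{3821 - \frac{1}{41}} = \frac{1}{\frac{156660}{41}} = \frac{41}{156660} \approx 0.00026171$)
$v - -3077 = \frac{41}{156660} - -3077 = \frac{41}{156660} + 3077 = \frac{482042861}{156660}$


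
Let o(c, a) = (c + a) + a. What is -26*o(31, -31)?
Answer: 806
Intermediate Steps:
o(c, a) = c + 2*a (o(c, a) = (a + c) + a = c + 2*a)
-26*o(31, -31) = -26*(31 + 2*(-31)) = -26*(31 - 62) = -26*(-31) = 806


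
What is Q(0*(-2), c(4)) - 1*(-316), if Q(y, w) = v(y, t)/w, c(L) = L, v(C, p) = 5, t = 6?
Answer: 1269/4 ≈ 317.25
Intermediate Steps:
Q(y, w) = 5/w
Q(0*(-2), c(4)) - 1*(-316) = 5/4 - 1*(-316) = 5*(¼) + 316 = 5/4 + 316 = 1269/4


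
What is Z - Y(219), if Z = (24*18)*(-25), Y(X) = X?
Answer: -11019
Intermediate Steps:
Z = -10800 (Z = 432*(-25) = -10800)
Z - Y(219) = -10800 - 1*219 = -10800 - 219 = -11019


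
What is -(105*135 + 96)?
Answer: -14271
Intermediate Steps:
-(105*135 + 96) = -(14175 + 96) = -1*14271 = -14271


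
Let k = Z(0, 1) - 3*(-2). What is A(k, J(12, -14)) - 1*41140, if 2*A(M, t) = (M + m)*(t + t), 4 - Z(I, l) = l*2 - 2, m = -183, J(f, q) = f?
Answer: -43216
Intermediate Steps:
Z(I, l) = 6 - 2*l (Z(I, l) = 4 - (l*2 - 2) = 4 - (2*l - 2) = 4 - (-2 + 2*l) = 4 + (2 - 2*l) = 6 - 2*l)
k = 10 (k = (6 - 2*1) - 3*(-2) = (6 - 2) + 6 = 4 + 6 = 10)
A(M, t) = t*(-183 + M) (A(M, t) = ((M - 183)*(t + t))/2 = ((-183 + M)*(2*t))/2 = (2*t*(-183 + M))/2 = t*(-183 + M))
A(k, J(12, -14)) - 1*41140 = 12*(-183 + 10) - 1*41140 = 12*(-173) - 41140 = -2076 - 41140 = -43216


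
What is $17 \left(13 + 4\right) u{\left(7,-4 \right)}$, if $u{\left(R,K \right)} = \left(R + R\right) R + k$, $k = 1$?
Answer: $28611$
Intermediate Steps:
$u{\left(R,K \right)} = 1 + 2 R^{2}$ ($u{\left(R,K \right)} = \left(R + R\right) R + 1 = 2 R R + 1 = 2 R^{2} + 1 = 1 + 2 R^{2}$)
$17 \left(13 + 4\right) u{\left(7,-4 \right)} = 17 \left(13 + 4\right) \left(1 + 2 \cdot 7^{2}\right) = 17 \cdot 17 \left(1 + 2 \cdot 49\right) = 289 \left(1 + 98\right) = 289 \cdot 99 = 28611$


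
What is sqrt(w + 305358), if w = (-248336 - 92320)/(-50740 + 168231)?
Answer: 43*sqrt(18840485838)/10681 ≈ 552.59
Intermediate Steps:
w = -340656/117491 ≈ -2.8994
sqrt(w + 305358) = sqrt(-340656/117491 + 305358) = sqrt(35876476122/117491) = 43*sqrt(18840485838)/10681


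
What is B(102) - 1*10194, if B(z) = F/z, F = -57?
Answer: -346615/34 ≈ -10195.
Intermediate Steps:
B(z) = -57/z
B(102) - 1*10194 = -57/102 - 1*10194 = -57*1/102 - 10194 = -19/34 - 10194 = -346615/34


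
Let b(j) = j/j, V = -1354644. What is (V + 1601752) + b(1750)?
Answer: 247109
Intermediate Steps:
b(j) = 1
(V + 1601752) + b(1750) = (-1354644 + 1601752) + 1 = 247108 + 1 = 247109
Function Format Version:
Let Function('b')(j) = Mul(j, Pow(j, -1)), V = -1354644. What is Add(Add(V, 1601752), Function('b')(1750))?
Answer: 247109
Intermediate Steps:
Function('b')(j) = 1
Add(Add(V, 1601752), Function('b')(1750)) = Add(Add(-1354644, 1601752), 1) = Add(247108, 1) = 247109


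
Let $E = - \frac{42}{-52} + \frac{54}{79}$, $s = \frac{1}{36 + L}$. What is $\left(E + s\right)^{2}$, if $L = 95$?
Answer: $\frac{162656536249}{72400817476} \approx 2.2466$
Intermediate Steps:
$s = \frac{1}{131}$ ($s = \frac{1}{36 + 95} = \frac{1}{131} \approx 0.0076336$)
$E = \frac{3063}{2054}$ ($E = \left(-42\right) \left(- \frac{1}{52}\right) + 54 \cdot \frac{1}{79} = \frac{21}{26} + \frac{54}{79} = \frac{3063}{2054} \approx 1.4912$)
$\left(E + s\right)^{2} = \left(\frac{3063}{2054} + \frac{1}{131}\right)^{2} = \left(\frac{403307}{269074}\right)^{2} = \frac{162656536249}{72400817476}$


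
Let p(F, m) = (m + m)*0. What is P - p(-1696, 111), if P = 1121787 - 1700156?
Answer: -578369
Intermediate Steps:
P = -578369
p(F, m) = 0 (p(F, m) = (2*m)*0 = 0)
P - p(-1696, 111) = -578369 - 1*0 = -578369 + 0 = -578369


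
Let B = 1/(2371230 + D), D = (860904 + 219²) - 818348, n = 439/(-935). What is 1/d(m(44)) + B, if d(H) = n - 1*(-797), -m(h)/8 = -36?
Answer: 2302478201/1833400848732 ≈ 0.0012559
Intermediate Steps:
n = -439/935 (n = 439*(-1/935) = -439/935 ≈ -0.46952)
m(h) = 288 (m(h) = -8*(-36) = 288)
D = 90517 (D = (860904 + 47961) - 818348 = 908865 - 818348 = 90517)
d(H) = 744756/935 (d(H) = -439/935 - 1*(-797) = -439/935 + 797 = 744756/935)
B = 1/2461747 (B = 1/(2371230 + 90517) = 1/2461747 ≈ 4.0622e-7)
1/d(m(44)) + B = 1/(744756/935) + 1/2461747 = 935/744756 + 1/2461747 = 2302478201/1833400848732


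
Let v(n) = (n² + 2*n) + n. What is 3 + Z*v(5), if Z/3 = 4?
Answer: 483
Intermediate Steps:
Z = 12 (Z = 3*4 = 12)
v(n) = n² + 3*n
3 + Z*v(5) = 3 + 12*(5*(3 + 5)) = 3 + 12*(5*8) = 3 + 12*40 = 3 + 480 = 483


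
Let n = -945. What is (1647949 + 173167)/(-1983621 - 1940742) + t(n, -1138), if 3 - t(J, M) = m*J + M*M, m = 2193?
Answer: 3050578210756/3924363 ≈ 7.7734e+5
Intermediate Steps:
t(J, M) = 3 - M² - 2193*J (t(J, M) = 3 - (2193*J + M*M) = 3 - (2193*J + M²) = 3 - (M² + 2193*J) = 3 + (-M² - 2193*J) = 3 - M² - 2193*J)
(1647949 + 173167)/(-1983621 - 1940742) + t(n, -1138) = (1647949 + 173167)/(-1983621 - 1940742) + (3 - 1*(-1138)² - 2193*(-945)) = 1821116/(-3924363) + (3 - 1*1295044 + 2072385) = 1821116*(-1/3924363) + (3 - 1295044 + 2072385) = -1821116/3924363 + 777344 = 3050578210756/3924363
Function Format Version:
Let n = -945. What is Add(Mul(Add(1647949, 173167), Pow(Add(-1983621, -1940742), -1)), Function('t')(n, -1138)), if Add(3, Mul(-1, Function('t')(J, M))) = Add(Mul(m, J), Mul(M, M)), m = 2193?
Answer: Rational(3050578210756, 3924363) ≈ 7.7734e+5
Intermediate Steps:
Function('t')(J, M) = Add(3, Mul(-1, Pow(M, 2)), Mul(-2193, J)) (Function('t')(J, M) = Add(3, Mul(-1, Add(Mul(2193, J), Mul(M, M)))) = Add(3, Mul(-1, Add(Mul(2193, J), Pow(M, 2)))) = Add(3, Mul(-1, Add(Pow(M, 2), Mul(2193, J)))) = Add(3, Add(Mul(-1, Pow(M, 2)), Mul(-2193, J))) = Add(3, Mul(-1, Pow(M, 2)), Mul(-2193, J)))
Add(Mul(Add(1647949, 173167), Pow(Add(-1983621, -1940742), -1)), Function('t')(n, -1138)) = Add(Mul(Add(1647949, 173167), Pow(Add(-1983621, -1940742), -1)), Add(3, Mul(-1, Pow(-1138, 2)), Mul(-2193, -945))) = Add(Mul(1821116, Pow(-3924363, -1)), Add(3, Mul(-1, 1295044), 2072385)) = Add(Mul(1821116, Rational(-1, 3924363)), Add(3, -1295044, 2072385)) = Add(Rational(-1821116, 3924363), 777344) = Rational(3050578210756, 3924363)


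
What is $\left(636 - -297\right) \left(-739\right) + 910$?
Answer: $-688577$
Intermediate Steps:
$\left(636 - -297\right) \left(-739\right) + 910 = \left(636 + 297\right) \left(-739\right) + 910 = 933 \left(-739\right) + 910 = -689487 + 910 = -688577$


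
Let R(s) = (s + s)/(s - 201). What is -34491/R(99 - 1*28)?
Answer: 2241915/71 ≈ 31576.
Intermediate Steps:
R(s) = 2*s/(-201 + s) (R(s) = (2*s)/(-201 + s) = 2*s/(-201 + s))
-34491/R(99 - 1*28) = -34491*(-201 + (99 - 1*28))/(2*(99 - 1*28)) = -34491*(-201 + (99 - 28))/(2*(99 - 28)) = -34491/(2*71/(-201 + 71)) = -34491/(2*71/(-130)) = -34491/(2*71*(-1/130)) = -34491/(-71/65) = -34491*(-65/71) = 2241915/71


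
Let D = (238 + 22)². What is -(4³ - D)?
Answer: 67536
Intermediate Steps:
D = 67600 (D = 260² = 67600)
-(4³ - D) = -(4³ - 1*67600) = -(64 - 67600) = -1*(-67536) = 67536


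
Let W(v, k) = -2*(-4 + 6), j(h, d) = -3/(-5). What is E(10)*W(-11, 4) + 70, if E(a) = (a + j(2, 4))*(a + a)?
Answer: -778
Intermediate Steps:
j(h, d) = 3/5 (j(h, d) = -3*(-1/5) = 3/5)
W(v, k) = -4 (W(v, k) = -2*2 = -4)
E(a) = 2*a*(3/5 + a) (E(a) = (a + 3/5)*(a + a) = (3/5 + a)*(2*a) = 2*a*(3/5 + a))
E(10)*W(-11, 4) + 70 = ((2/5)*10*(3 + 5*10))*(-4) + 70 = ((2/5)*10*(3 + 50))*(-4) + 70 = ((2/5)*10*53)*(-4) + 70 = 212*(-4) + 70 = -848 + 70 = -778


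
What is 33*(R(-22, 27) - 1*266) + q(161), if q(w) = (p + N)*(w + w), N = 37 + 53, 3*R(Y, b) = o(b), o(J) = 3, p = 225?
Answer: 92685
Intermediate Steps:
R(Y, b) = 1 (R(Y, b) = (⅓)*3 = 1)
N = 90
q(w) = 630*w (q(w) = (225 + 90)*(w + w) = 315*(2*w) = 630*w)
33*(R(-22, 27) - 1*266) + q(161) = 33*(1 - 1*266) + 630*161 = 33*(1 - 266) + 101430 = 33*(-265) + 101430 = -8745 + 101430 = 92685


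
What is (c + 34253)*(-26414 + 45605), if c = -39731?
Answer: -105128298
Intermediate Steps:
(c + 34253)*(-26414 + 45605) = (-39731 + 34253)*(-26414 + 45605) = -5478*19191 = -105128298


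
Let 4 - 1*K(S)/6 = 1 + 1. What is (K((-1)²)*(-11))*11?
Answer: -1452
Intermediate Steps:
K(S) = 12 (K(S) = 24 - 6*(1 + 1) = 24 - 6*2 = 24 - 12 = 12)
(K((-1)²)*(-11))*11 = (12*(-11))*11 = -132*11 = -1452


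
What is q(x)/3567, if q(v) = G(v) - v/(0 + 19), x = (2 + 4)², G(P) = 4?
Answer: 40/67773 ≈ 0.00059021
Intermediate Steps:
x = 36 (x = 6² = 36)
q(v) = 4 - v/19 (q(v) = 4 - v/(0 + 19) = 4 - v/19)
q(x)/3567 = (4 - 1/19*36)/3567 = (4 - 36/19)*(1/3567) = (40/19)*(1/3567) = 40/67773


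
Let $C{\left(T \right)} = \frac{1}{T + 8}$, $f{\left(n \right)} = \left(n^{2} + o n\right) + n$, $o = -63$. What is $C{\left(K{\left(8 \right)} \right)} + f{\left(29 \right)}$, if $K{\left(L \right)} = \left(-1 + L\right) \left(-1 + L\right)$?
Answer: $- \frac{54548}{57} \approx -956.98$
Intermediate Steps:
$K{\left(L \right)} = \left(-1 + L\right)^{2}$
$f{\left(n \right)} = n^{2} - 62 n$ ($f{\left(n \right)} = \left(n^{2} - 63 n\right) + n = n^{2} - 62 n$)
$C{\left(T \right)} = \frac{1}{8 + T}$
$C{\left(K{\left(8 \right)} \right)} + f{\left(29 \right)} = \frac{1}{8 + \left(-1 + 8\right)^{2}} + 29 \left(-62 + 29\right) = \frac{1}{8 + 7^{2}} + 29 \left(-33\right) = \frac{1}{8 + 49} - 957 = \frac{1}{57} - 957 = - \frac{54548}{57}$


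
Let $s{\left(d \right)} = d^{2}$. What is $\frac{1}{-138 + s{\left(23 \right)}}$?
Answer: $\frac{1}{391} \approx 0.0025575$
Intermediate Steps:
$\frac{1}{-138 + s{\left(23 \right)}} = \frac{1}{-138 + 23^{2}} = \frac{1}{-138 + 529} = \frac{1}{391}$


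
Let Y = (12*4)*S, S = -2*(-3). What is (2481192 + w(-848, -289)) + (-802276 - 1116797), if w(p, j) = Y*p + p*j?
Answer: 562967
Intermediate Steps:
S = 6
Y = 288 (Y = (12*4)*6 = 48*6 = 288)
w(p, j) = 288*p + j*p (w(p, j) = 288*p + p*j = 288*p + j*p)
(2481192 + w(-848, -289)) + (-802276 - 1116797) = (2481192 - 848*(288 - 289)) + (-802276 - 1116797) = (2481192 - 848*(-1)) - 1919073 = (2481192 + 848) - 1919073 = 2482040 - 1919073 = 562967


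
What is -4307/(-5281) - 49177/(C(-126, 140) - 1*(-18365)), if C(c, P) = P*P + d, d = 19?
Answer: -96106649/200593504 ≈ -0.47911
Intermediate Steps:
C(c, P) = 19 + P² (C(c, P) = P*P + 19 = P² + 19 = 19 + P²)
-4307/(-5281) - 49177/(C(-126, 140) - 1*(-18365)) = -4307/(-5281) - 49177/((19 + 140²) - 1*(-18365)) = -4307*(-1/5281) - 49177/((19 + 19600) + 18365) = 4307/5281 - 49177/(19619 + 18365) = 4307/5281 - 49177/37984 = -96106649/200593504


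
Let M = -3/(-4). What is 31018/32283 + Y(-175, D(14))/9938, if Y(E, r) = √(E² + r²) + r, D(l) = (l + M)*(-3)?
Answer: 1227313445/1283313816 + √521329/39752 ≈ 0.97453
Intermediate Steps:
M = ¾ (M = -3*(-¼) = ¾ ≈ 0.75000)
D(l) = -9/4 - 3*l (D(l) = (l + ¾)*(-3) = (¾ + l)*(-3) = -9/4 - 3*l)
Y(E, r) = r + √(E² + r²)
31018/32283 + Y(-175, D(14))/9938 = 31018/32283 + ((-9/4 - 3*14) + √((-175)² + (-9/4 - 3*14)²))/9938 = 31018*(1/32283) + ((-9/4 - 42) + √(30625 + (-9/4 - 42)²))*(1/9938) = 31018/32283 + (-177/4 + √(30625 + (-177/4)²))*(1/9938) = 31018/32283 + (-177/4 + √(30625 + 31329/16))*(1/9938) = 31018/32283 + (-177/4 + √(521329/16))*(1/9938) = 31018/32283 + (-177/4 + √521329/4)*(1/9938) = 31018/32283 + (-177/39752 + √521329/39752) = 1227313445/1283313816 + √521329/39752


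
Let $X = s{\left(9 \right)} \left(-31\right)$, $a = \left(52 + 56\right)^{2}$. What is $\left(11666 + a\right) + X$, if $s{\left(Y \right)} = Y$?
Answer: $23051$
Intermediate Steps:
$a = 11664$ ($a = 108^{2} = 11664$)
$X = -279$ ($X = 9 \left(-31\right) = -279$)
$\left(11666 + a\right) + X = \left(11666 + 11664\right) - 279 = 23330 - 279 = 23051$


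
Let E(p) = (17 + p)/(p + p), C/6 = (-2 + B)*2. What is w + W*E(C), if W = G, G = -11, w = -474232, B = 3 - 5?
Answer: -45526613/96 ≈ -4.7424e+5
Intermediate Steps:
B = -2
C = -48 (C = 6*((-2 - 2)*2) = 6*(-4*2) = 6*(-8) = -48)
E(p) = (17 + p)/(2*p) (E(p) = (17 + p)/((2*p)) = (17 + p)*(1/(2*p)) = (17 + p)/(2*p))
W = -11
w + W*E(C) = -474232 - 11*(17 - 48)/(2*(-48)) = -474232 - 11*(-1)*(-31)/(2*48) = -474232 - 11*31/96 = -474232 - 341/96 = -45526613/96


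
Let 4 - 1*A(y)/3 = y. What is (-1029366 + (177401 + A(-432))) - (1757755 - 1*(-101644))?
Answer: -2710056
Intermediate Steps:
A(y) = 12 - 3*y
(-1029366 + (177401 + A(-432))) - (1757755 - 1*(-101644)) = (-1029366 + (177401 + (12 - 3*(-432)))) - (1757755 - 1*(-101644)) = (-1029366 + (177401 + (12 + 1296))) - (1757755 + 101644) = (-1029366 + (177401 + 1308)) - 1*1859399 = (-1029366 + 178709) - 1859399 = -850657 - 1859399 = -2710056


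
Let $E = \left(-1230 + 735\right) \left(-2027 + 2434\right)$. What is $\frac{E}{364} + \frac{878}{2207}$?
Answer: $- \frac{444313663}{803348} \approx -553.08$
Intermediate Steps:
$E = -201465$ ($E = \left(-495\right) 407 = -201465$)
$\frac{E}{364} + \frac{878}{2207} = - \frac{201465}{364} + \frac{878}{2207} = - \frac{444313663}{803348}$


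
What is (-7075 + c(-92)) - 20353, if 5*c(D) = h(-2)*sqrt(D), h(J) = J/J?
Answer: -27428 + 2*I*sqrt(23)/5 ≈ -27428.0 + 1.9183*I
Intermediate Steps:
h(J) = 1
c(D) = sqrt(D)/5 (c(D) = (1*sqrt(D))/5 = sqrt(D)/5)
(-7075 + c(-92)) - 20353 = (-7075 + sqrt(-92)/5) - 20353 = (-7075 + (2*I*sqrt(23))/5) - 20353 = (-7075 + 2*I*sqrt(23)/5) - 20353 = -27428 + 2*I*sqrt(23)/5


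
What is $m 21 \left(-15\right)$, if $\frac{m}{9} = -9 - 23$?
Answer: $90720$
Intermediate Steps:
$m = -288$ ($m = 9 \left(-9 - 23\right) = 9 \left(-32\right) = -288$)
$m 21 \left(-15\right) = \left(-288\right) 21 \left(-15\right) = \left(-6048\right) \left(-15\right) = 90720$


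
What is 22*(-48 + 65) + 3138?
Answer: 3512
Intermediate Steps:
22*(-48 + 65) + 3138 = 22*17 + 3138 = 374 + 3138 = 3512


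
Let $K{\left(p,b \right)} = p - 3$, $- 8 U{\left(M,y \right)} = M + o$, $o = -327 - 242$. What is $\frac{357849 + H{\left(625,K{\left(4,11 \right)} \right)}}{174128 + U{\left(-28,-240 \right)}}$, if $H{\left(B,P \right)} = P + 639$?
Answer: $\frac{2867912}{1393621} \approx 2.0579$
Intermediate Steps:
$o = -569$ ($o = -327 - 242 = -569$)
$U{\left(M,y \right)} = \frac{569}{8} - \frac{M}{8}$ ($U{\left(M,y \right)} = - \frac{M - 569}{8} = - \frac{-569 + M}{8} = \frac{569}{8} - \frac{M}{8}$)
$K{\left(p,b \right)} = -3 + p$ ($K{\left(p,b \right)} = p - 3 = -3 + p$)
$H{\left(B,P \right)} = 639 + P$
$\frac{357849 + H{\left(625,K{\left(4,11 \right)} \right)}}{174128 + U{\left(-28,-240 \right)}} = \frac{357849 + \left(639 + \left(-3 + 4\right)\right)}{174128 + \left(\frac{569}{8} - - \frac{7}{2}\right)} = \frac{357849 + \left(639 + 1\right)}{174128 + \left(\frac{569}{8} + \frac{7}{2}\right)} = \frac{357849 + 640}{174128 + \frac{597}{8}} = \frac{358489}{\frac{1393621}{8}} = 358489 \cdot \frac{8}{1393621} = \frac{2867912}{1393621}$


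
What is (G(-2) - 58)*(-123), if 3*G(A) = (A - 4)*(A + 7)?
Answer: 8364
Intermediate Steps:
G(A) = (-4 + A)*(7 + A)/3 (G(A) = ((A - 4)*(A + 7))/3 = ((-4 + A)*(7 + A))/3 = (-4 + A)*(7 + A)/3)
(G(-2) - 58)*(-123) = ((-28/3 - 2 + (⅓)*(-2)²) - 58)*(-123) = ((-28/3 - 2 + (⅓)*4) - 58)*(-123) = ((-28/3 - 2 + 4/3) - 58)*(-123) = (-10 - 58)*(-123) = -68*(-123) = 8364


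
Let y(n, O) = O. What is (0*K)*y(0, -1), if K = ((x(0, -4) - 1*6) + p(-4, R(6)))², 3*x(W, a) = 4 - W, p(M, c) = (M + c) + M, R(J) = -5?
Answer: 0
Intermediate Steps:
p(M, c) = c + 2*M
x(W, a) = 4/3 - W/3 (x(W, a) = (4 - W)/3 = 4/3 - W/3)
K = 2809/9 (K = (((4/3 - ⅓*0) - 1*6) + (-5 + 2*(-4)))² = (((4/3 + 0) - 6) + (-5 - 8))² = ((4/3 - 6) - 13)² = (-14/3 - 13)² = (-53/3)² = 2809/9 ≈ 312.11)
(0*K)*y(0, -1) = (0*(2809/9))*(-1) = 0*(-1) = 0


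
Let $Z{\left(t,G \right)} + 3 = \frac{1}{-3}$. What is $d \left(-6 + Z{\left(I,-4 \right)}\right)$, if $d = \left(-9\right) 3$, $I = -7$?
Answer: $252$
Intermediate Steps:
$d = -27$
$Z{\left(t,G \right)} = - \frac{10}{3}$ ($Z{\left(t,G \right)} = -3 + \frac{1}{-3} = -3 - \frac{1}{3} = - \frac{10}{3}$)
$d \left(-6 + Z{\left(I,-4 \right)}\right) = - 27 \left(-6 - \frac{10}{3}\right) = \left(-27\right) \left(- \frac{28}{3}\right) = 252$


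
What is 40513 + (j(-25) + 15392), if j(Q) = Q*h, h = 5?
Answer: 55780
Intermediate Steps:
j(Q) = 5*Q (j(Q) = Q*5 = 5*Q)
40513 + (j(-25) + 15392) = 40513 + (5*(-25) + 15392) = 40513 + (-125 + 15392) = 40513 + 15267 = 55780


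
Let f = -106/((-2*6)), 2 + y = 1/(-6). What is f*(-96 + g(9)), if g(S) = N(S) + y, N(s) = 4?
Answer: -29945/36 ≈ -831.81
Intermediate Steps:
y = -13/6 (y = -2 + 1/(-6) = -2 - 1/6 = -13/6 ≈ -2.1667)
g(S) = 11/6 (g(S) = 4 - 13/6 = 11/6)
f = 53/6 (f = -106/((-1*12)) = -106/(-12) = -106*(-1/12) = 53/6 ≈ 8.8333)
f*(-96 + g(9)) = 53*(-96 + 11/6)/6 = (53/6)*(-565/6) = -29945/36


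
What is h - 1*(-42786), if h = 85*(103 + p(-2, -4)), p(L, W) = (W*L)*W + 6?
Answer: 49331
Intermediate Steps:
p(L, W) = 6 + L*W² (p(L, W) = (L*W)*W + 6 = L*W² + 6 = 6 + L*W²)
h = 6545 (h = 85*(103 + (6 - 2*(-4)²)) = 85*(103 + (6 - 2*16)) = 85*(103 + (6 - 32)) = 85*(103 - 26) = 85*77 = 6545)
h - 1*(-42786) = 6545 - 1*(-42786) = 6545 + 42786 = 49331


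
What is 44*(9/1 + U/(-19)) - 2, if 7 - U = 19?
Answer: 8014/19 ≈ 421.79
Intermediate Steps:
U = -12 (U = 7 - 1*19 = 7 - 19 = -12)
44*(9/1 + U/(-19)) - 2 = 44*(9/1 - 12/(-19)) - 2 = 44*(9*1 - 12*(-1/19)) - 2 = 44*(9 + 12/19) - 2 = 44*(183/19) - 2 = 8052/19 - 2 = 8014/19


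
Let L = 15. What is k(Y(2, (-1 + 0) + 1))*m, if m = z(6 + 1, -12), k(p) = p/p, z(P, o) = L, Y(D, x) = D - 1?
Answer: 15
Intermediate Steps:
Y(D, x) = -1 + D
z(P, o) = 15
k(p) = 1
m = 15
k(Y(2, (-1 + 0) + 1))*m = 1*15 = 15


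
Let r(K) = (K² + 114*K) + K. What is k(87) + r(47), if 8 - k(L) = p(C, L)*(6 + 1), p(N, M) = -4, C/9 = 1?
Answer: 7650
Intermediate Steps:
C = 9 (C = 9*1 = 9)
r(K) = K² + 115*K
k(L) = 36 (k(L) = 8 - (-4)*(6 + 1) = 8 - (-4)*7 = 8 - 1*(-28) = 8 + 28 = 36)
k(87) + r(47) = 36 + 47*(115 + 47) = 36 + 47*162 = 36 + 7614 = 7650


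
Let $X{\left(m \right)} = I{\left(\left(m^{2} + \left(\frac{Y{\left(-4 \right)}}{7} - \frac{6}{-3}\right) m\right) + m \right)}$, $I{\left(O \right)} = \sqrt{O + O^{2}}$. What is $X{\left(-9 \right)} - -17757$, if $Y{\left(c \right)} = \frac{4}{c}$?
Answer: $17757 + \frac{3 \sqrt{16942}}{7} \approx 17813.0$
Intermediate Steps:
$X{\left(m \right)} = \sqrt{\left(m^{2} + \frac{20 m}{7}\right) \left(1 + m^{2} + \frac{20 m}{7}\right)}$ ($X{\left(m \right)} = \sqrt{\left(\left(m^{2} + \left(\frac{4 \frac{1}{-4}}{7} - \frac{6}{-3}\right) m\right) + m\right) \left(1 + \left(\left(m^{2} + \left(\frac{4 \frac{1}{-4}}{7} - \frac{6}{-3}\right) m\right) + m\right)\right)} = \sqrt{\left(\left(m^{2} + \left(4 \left(- \frac{1}{4}\right) \frac{1}{7} - -2\right) m\right) + m\right) \left(1 + \left(\left(m^{2} + \left(4 \left(- \frac{1}{4}\right) \frac{1}{7} - -2\right) m\right) + m\right)\right)} = \sqrt{\left(\left(m^{2} + \left(\left(-1\right) \frac{1}{7} + 2\right) m\right) + m\right) \left(1 + \left(\left(m^{2} + \left(\left(-1\right) \frac{1}{7} + 2\right) m\right) + m\right)\right)} = \sqrt{\left(\left(m^{2} + \left(- \frac{1}{7} + 2\right) m\right) + m\right) \left(1 + \left(\left(m^{2} + \left(- \frac{1}{7} + 2\right) m\right) + m\right)\right)} = \sqrt{\left(\left(m^{2} + \frac{13 m}{7}\right) + m\right) \left(1 + \left(\left(m^{2} + \frac{13 m}{7}\right) + m\right)\right)} = \sqrt{\left(m^{2} + \frac{20 m}{7}\right) \left(1 + \left(m^{2} + \frac{20 m}{7}\right)\right)} = \sqrt{\left(m^{2} + \frac{20 m}{7}\right) \left(1 + m^{2} + \frac{20 m}{7}\right)}$)
$X{\left(-9 \right)} - -17757 = \frac{\sqrt{- 9 \left(7 - 9 \left(20 + 7 \left(-9\right)\right)\right) \left(20 + 7 \left(-9\right)\right)}}{7} - -17757 = \frac{\sqrt{- 9 \left(7 - 9 \left(20 - 63\right)\right) \left(20 - 63\right)}}{7} + 17757 = \frac{\sqrt{\left(-9\right) \left(7 - -387\right) \left(-43\right)}}{7} + 17757 = \frac{\sqrt{\left(-9\right) \left(7 + 387\right) \left(-43\right)}}{7} + 17757 = \frac{\sqrt{\left(-9\right) 394 \left(-43\right)}}{7} + 17757 = \frac{\sqrt{152478}}{7} + 17757 = \frac{3 \sqrt{16942}}{7} + 17757 = 17757 + \frac{3 \sqrt{16942}}{7}$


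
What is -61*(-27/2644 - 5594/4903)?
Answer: 910297937/12963532 ≈ 70.220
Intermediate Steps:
-61*(-27/2644 - 5594/4903) = -61*(-14922917/12963532) = 910297937/12963532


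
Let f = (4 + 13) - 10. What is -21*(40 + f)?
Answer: -987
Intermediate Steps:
f = 7 (f = 17 - 10 = 7)
-21*(40 + f) = -21*(40 + 7) = -21*47 = -987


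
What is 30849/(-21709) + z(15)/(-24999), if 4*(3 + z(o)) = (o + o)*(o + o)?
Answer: -258671183/180901097 ≈ -1.4299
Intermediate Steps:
z(o) = -3 + o² (z(o) = -3 + ((o + o)*(o + o))/4 = -3 + ((2*o)*(2*o))/4 = -3 + (4*o²)/4 = -3 + o²)
30849/(-21709) + z(15)/(-24999) = 30849/(-21709) + (-3 + 15²)/(-24999) = 30849*(-1/21709) + (-3 + 225)*(-1/24999) = -30849/21709 + 222*(-1/24999) = -30849/21709 - 74/8333 = -258671183/180901097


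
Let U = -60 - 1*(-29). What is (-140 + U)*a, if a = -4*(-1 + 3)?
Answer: 1368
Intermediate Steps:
U = -31 (U = -60 + 29 = -31)
a = -8 (a = -4*2 = -8)
(-140 + U)*a = (-140 - 31)*(-8) = -171*(-8) = 1368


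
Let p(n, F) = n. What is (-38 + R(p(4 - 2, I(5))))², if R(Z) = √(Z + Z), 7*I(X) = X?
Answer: 1296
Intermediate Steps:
I(X) = X/7
R(Z) = √2*√Z (R(Z) = √(2*Z) = √2*√Z)
(-38 + R(p(4 - 2, I(5))))² = (-38 + √2*√(4 - 2))² = (-38 + √2*√2)² = (-38 + 2)² = (-36)² = 1296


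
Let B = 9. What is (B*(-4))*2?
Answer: -72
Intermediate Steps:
(B*(-4))*2 = (9*(-4))*2 = -36*2 = -72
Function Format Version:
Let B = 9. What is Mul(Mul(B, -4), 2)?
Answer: -72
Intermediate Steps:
Mul(Mul(B, -4), 2) = Mul(Mul(9, -4), 2) = Mul(-36, 2) = -72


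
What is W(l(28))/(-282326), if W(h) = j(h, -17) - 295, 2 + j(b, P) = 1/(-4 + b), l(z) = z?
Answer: 7127/6775824 ≈ 0.0010518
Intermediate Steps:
j(b, P) = -2 + 1/(-4 + b)
W(h) = -295 + (9 - 2*h)/(-4 + h) (W(h) = (9 - 2*h)/(-4 + h) - 295 = -295 + (9 - 2*h)/(-4 + h))
W(l(28))/(-282326) = ((1189 - 297*28)/(-4 + 28))/(-282326) = ((1189 - 8316)/24)*(-1/282326) = ((1/24)*(-7127))*(-1/282326) = -7127/24*(-1/282326) = 7127/6775824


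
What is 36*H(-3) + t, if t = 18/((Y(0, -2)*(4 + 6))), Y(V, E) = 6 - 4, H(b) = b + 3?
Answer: 9/10 ≈ 0.90000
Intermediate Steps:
H(b) = 3 + b
Y(V, E) = 2
t = 9/10 (t = 18/((2*(4 + 6))) = 18/((2*10)) = 18/20 = 18*(1/20) = 9/10 ≈ 0.90000)
36*H(-3) + t = 36*(3 - 3) + 9/10 = 36*0 + 9/10 = 0 + 9/10 = 9/10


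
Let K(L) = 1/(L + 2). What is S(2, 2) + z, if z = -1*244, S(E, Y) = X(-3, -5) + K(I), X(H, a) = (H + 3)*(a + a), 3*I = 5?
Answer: -2681/11 ≈ -243.73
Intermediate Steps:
I = 5/3 (I = (⅓)*5 = 5/3 ≈ 1.6667)
X(H, a) = 2*a*(3 + H) (X(H, a) = (3 + H)*(2*a) = 2*a*(3 + H))
K(L) = 1/(2 + L)
S(E, Y) = 3/11 (S(E, Y) = 2*(-5)*(3 - 3) + 1/(2 + 5/3) = 2*(-5)*0 + 1/(11/3) = 0 + 3/11 = 3/11)
z = -244
S(2, 2) + z = 3/11 - 244 = -2681/11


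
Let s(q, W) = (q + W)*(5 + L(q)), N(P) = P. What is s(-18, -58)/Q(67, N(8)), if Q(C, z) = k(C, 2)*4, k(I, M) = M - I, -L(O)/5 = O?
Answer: 361/13 ≈ 27.769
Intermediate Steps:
L(O) = -5*O
Q(C, z) = 8 - 4*C (Q(C, z) = (2 - C)*4 = 8 - 4*C)
s(q, W) = (5 - 5*q)*(W + q) (s(q, W) = (q + W)*(5 - 5*q) = (W + q)*(5 - 5*q) = (5 - 5*q)*(W + q))
s(-18, -58)/Q(67, N(8)) = (-5*(-18)**2 + 5*(-58) + 5*(-18) - 5*(-58)*(-18))/(8 - 4*67) = (-5*324 - 290 - 90 - 5220)/(8 - 268) = (-1620 - 290 - 90 - 5220)/(-260) = -7220*(-1/260) = 361/13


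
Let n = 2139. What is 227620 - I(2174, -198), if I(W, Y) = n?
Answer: 225481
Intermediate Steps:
I(W, Y) = 2139
227620 - I(2174, -198) = 227620 - 1*2139 = 227620 - 2139 = 225481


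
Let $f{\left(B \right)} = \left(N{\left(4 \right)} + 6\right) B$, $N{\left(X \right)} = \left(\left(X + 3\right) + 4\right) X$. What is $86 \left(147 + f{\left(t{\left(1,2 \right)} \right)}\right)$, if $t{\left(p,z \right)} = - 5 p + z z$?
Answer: $8342$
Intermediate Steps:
$t{\left(p,z \right)} = z^{2} - 5 p$ ($t{\left(p,z \right)} = - 5 p + z^{2} = z^{2} - 5 p$)
$N{\left(X \right)} = X \left(7 + X\right)$ ($N{\left(X \right)} = \left(\left(3 + X\right) + 4\right) X = \left(7 + X\right) X = X \left(7 + X\right)$)
$f{\left(B \right)} = 50 B$ ($f{\left(B \right)} = \left(4 \left(7 + 4\right) + 6\right) B = \left(4 \cdot 11 + 6\right) B = \left(44 + 6\right) B = 50 B$)
$86 \left(147 + f{\left(t{\left(1,2 \right)} \right)}\right) = 86 \left(147 + 50 \left(2^{2} - 5\right)\right) = 86 \left(147 + 50 \left(4 - 5\right)\right) = 86 \left(147 + 50 \left(-1\right)\right) = 86 \left(147 - 50\right) = 86 \cdot 97 = 8342$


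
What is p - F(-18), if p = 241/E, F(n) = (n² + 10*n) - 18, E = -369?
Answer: -46735/369 ≈ -126.65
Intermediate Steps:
F(n) = -18 + n² + 10*n
p = -241/369 (p = 241/(-369) = 241*(-1/369) = -241/369 ≈ -0.65312)
p - F(-18) = -241/369 - (-18 + (-18)² + 10*(-18)) = -241/369 - (-18 + 324 - 180) = -241/369 - 1*126 = -241/369 - 126 = -46735/369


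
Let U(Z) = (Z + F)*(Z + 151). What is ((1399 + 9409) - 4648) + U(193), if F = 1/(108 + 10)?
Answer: 4280740/59 ≈ 72555.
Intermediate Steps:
F = 1/118 ≈ 0.0084746
U(Z) = (151 + Z)*(1/118 + Z) (U(Z) = (Z + 1/118)*(Z + 151) = (1/118 + Z)*(151 + Z) = (151 + Z)*(1/118 + Z))
((1399 + 9409) - 4648) + U(193) = ((1399 + 9409) - 4648) + (151/118 + 193² + (17819/118)*193) = (10808 - 4648) + (151/118 + 37249 + 3439067/118) = 6160 + 3917300/59 = 4280740/59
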